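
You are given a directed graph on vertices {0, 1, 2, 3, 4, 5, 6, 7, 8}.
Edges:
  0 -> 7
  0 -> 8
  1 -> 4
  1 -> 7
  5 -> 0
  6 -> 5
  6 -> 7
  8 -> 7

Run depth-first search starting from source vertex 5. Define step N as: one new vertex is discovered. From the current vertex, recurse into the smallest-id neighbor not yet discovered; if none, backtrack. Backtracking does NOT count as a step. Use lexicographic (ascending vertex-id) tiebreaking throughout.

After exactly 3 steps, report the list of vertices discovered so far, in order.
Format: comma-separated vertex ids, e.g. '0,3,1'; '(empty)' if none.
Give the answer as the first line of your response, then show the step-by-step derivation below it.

5,0,7

step 1: discover 5; path=5; order=5
step 2: discover 0; path=5>0; order=5,0
step 3: discover 7; path=5>0>7; order=5,0,7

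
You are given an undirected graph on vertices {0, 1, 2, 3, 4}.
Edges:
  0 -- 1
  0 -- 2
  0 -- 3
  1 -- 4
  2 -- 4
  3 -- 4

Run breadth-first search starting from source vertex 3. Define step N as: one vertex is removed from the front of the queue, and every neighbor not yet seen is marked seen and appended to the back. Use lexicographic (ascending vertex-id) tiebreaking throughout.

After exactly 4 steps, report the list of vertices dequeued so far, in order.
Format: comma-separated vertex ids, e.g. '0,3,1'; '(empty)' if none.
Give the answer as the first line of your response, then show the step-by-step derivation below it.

3,0,4,1

step 1: dequeue 3; queue=[0,4]; order=3
step 2: dequeue 0; queue=[4,1,2]; order=3,0
step 3: dequeue 4; queue=[1,2]; order=3,0,4
step 4: dequeue 1; queue=[2]; order=3,0,4,1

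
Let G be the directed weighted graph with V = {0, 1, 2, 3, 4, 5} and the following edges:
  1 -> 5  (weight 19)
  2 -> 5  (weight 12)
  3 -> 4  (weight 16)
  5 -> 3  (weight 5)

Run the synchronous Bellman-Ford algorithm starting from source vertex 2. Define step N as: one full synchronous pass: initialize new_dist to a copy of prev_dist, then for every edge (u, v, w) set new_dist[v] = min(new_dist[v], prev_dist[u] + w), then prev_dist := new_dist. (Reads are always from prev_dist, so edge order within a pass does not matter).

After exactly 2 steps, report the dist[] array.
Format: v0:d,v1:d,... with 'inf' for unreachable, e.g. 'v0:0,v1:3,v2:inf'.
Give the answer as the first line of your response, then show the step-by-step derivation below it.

v0:inf,v1:inf,v2:0,v3:17,v4:inf,v5:12

step 1: dist = v0:inf,v1:inf,v2:0,v3:inf,v4:inf,v5:12
step 2: dist = v0:inf,v1:inf,v2:0,v3:17,v4:inf,v5:12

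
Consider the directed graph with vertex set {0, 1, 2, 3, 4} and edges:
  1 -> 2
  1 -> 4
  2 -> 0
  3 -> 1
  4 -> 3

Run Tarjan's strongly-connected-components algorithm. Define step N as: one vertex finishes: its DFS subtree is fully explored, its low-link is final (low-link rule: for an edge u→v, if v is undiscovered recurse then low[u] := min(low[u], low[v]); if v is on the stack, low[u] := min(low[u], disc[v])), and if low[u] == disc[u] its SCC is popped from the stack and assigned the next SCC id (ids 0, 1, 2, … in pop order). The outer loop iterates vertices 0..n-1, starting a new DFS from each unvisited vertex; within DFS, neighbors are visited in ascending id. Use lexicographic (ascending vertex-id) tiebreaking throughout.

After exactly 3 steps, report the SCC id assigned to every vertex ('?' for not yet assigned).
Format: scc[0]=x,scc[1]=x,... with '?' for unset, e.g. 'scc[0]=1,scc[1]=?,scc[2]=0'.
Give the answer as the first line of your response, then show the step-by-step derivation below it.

scc[0]=0,scc[1]=?,scc[2]=1,scc[3]=?,scc[4]=?

step 1: low=(low[0]=0,low[1]=?,low[2]=?,low[3]=?,low[4]=?); scc=(scc[0]=0,scc[1]=?,scc[2]=?,scc[3]=?,scc[4]=?)
step 2: low=(low[0]=0,low[1]=1,low[2]=2,low[3]=?,low[4]=?); scc=(scc[0]=0,scc[1]=?,scc[2]=1,scc[3]=?,scc[4]=?)
step 3: low=(low[0]=0,low[1]=1,low[2]=2,low[3]=1,low[4]=3); scc=(scc[0]=0,scc[1]=?,scc[2]=1,scc[3]=?,scc[4]=?)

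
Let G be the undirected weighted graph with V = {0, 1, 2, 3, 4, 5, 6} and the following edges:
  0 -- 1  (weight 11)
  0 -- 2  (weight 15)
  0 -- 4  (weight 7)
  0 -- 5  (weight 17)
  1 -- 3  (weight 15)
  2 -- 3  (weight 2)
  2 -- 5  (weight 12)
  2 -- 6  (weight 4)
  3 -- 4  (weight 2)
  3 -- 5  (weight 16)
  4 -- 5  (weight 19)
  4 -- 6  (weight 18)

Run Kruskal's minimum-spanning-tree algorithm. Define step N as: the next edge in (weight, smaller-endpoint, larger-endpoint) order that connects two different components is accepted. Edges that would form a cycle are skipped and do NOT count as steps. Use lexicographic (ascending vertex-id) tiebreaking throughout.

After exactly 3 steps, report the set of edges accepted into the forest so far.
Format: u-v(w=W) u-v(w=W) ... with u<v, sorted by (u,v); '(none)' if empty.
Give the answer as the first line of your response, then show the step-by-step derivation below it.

2-3(w=2) 2-6(w=4) 3-4(w=2)

step 1: add edge 2-3 (w=2); MST = {2-3(w=2)}
step 2: add edge 3-4 (w=2); MST = {2-3(w=2) 3-4(w=2)}
step 3: add edge 2-6 (w=4); MST = {2-3(w=2) 2-6(w=4) 3-4(w=2)}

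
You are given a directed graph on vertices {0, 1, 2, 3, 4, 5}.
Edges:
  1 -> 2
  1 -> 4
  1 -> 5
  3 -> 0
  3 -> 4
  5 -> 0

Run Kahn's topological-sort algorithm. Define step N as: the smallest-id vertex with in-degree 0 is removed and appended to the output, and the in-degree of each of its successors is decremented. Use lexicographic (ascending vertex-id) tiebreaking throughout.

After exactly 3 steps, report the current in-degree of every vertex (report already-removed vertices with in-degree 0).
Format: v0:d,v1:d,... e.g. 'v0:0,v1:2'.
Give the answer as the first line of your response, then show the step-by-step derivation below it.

v0:1,v1:0,v2:0,v3:0,v4:0,v5:0

step 1: output 1; order=[1]; indeg=(2,0,0,0,1,0)
step 2: output 2; order=[1,2]; indeg=(2,0,0,0,1,0)
step 3: output 3; order=[1,2,3]; indeg=(1,0,0,0,0,0)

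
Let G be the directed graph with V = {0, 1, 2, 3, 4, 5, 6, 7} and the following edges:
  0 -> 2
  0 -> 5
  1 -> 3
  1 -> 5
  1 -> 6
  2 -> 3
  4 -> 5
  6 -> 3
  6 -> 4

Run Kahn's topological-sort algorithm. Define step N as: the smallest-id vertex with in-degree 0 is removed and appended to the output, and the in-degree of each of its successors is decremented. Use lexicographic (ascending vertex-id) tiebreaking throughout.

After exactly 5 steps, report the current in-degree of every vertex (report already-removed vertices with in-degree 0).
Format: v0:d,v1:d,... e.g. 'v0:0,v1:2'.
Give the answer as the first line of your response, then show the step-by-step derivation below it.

v0:0,v1:0,v2:0,v3:0,v4:0,v5:1,v6:0,v7:0

step 1: output 0; order=[0]; indeg=(0,0,0,3,1,2,1,0)
step 2: output 1; order=[0,1]; indeg=(0,0,0,2,1,1,0,0)
step 3: output 2; order=[0,1,2]; indeg=(0,0,0,1,1,1,0,0)
step 4: output 6; order=[0,1,2,6]; indeg=(0,0,0,0,0,1,0,0)
step 5: output 3; order=[0,1,2,6,3]; indeg=(0,0,0,0,0,1,0,0)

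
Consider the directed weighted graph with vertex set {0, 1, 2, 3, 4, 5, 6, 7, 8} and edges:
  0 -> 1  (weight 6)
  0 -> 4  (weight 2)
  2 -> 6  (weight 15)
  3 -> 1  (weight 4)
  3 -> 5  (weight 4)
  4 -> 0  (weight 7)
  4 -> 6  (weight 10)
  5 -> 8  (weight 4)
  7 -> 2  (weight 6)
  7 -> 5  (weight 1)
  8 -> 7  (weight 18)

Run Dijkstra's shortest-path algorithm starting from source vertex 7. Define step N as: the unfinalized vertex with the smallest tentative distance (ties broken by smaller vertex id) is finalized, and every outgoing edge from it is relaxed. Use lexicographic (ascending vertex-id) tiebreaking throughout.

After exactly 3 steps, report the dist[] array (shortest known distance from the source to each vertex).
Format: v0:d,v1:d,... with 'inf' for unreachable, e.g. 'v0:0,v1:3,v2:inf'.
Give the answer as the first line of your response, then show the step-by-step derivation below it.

v0:inf,v1:inf,v2:6,v3:inf,v4:inf,v5:1,v6:inf,v7:0,v8:5

step 1: dist = v0:inf,v1:inf,v2:6,v3:inf,v4:inf,v5:1,v6:inf,v7:0,v8:inf
step 2: dist = v0:inf,v1:inf,v2:6,v3:inf,v4:inf,v5:1,v6:inf,v7:0,v8:5
step 3: dist = v0:inf,v1:inf,v2:6,v3:inf,v4:inf,v5:1,v6:inf,v7:0,v8:5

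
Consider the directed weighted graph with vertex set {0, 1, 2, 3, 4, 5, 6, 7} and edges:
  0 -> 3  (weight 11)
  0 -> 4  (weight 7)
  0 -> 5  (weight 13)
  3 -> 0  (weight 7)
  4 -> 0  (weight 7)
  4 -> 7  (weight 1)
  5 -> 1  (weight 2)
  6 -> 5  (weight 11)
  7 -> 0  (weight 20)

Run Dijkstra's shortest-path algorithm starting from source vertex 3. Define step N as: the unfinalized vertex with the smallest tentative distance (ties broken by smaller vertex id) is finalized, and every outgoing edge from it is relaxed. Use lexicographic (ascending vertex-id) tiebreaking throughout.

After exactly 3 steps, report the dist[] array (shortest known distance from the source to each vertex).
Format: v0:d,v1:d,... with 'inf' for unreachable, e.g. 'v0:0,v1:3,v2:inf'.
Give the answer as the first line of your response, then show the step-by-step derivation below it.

v0:7,v1:inf,v2:inf,v3:0,v4:14,v5:20,v6:inf,v7:15

step 1: dist = v0:7,v1:inf,v2:inf,v3:0,v4:inf,v5:inf,v6:inf,v7:inf
step 2: dist = v0:7,v1:inf,v2:inf,v3:0,v4:14,v5:20,v6:inf,v7:inf
step 3: dist = v0:7,v1:inf,v2:inf,v3:0,v4:14,v5:20,v6:inf,v7:15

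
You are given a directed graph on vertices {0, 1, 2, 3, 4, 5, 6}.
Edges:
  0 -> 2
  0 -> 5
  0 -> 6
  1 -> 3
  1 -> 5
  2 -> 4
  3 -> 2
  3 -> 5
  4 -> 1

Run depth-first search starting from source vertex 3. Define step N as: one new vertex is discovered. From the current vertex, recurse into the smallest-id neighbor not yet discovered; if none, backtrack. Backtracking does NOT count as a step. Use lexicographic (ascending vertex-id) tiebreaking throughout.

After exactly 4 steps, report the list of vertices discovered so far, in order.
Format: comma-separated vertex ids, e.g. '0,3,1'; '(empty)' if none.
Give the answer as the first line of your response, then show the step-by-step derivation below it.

3,2,4,1

step 1: discover 3; path=3; order=3
step 2: discover 2; path=3>2; order=3,2
step 3: discover 4; path=3>2>4; order=3,2,4
step 4: discover 1; path=3>2>4>1; order=3,2,4,1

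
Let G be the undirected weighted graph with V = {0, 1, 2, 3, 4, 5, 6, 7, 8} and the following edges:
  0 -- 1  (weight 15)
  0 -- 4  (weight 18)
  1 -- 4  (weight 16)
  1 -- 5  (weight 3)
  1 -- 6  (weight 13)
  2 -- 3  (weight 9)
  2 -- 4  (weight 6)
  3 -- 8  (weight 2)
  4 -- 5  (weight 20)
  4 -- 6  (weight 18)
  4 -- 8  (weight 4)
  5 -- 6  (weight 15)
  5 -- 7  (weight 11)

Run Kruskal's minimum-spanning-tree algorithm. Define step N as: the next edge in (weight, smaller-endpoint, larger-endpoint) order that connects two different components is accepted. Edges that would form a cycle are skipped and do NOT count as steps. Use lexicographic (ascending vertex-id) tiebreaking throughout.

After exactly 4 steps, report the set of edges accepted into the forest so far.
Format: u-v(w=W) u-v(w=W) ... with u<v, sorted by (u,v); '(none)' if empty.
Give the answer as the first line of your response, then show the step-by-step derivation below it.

1-5(w=3) 2-4(w=6) 3-8(w=2) 4-8(w=4)

step 1: add edge 3-8 (w=2); MST = {3-8(w=2)}
step 2: add edge 1-5 (w=3); MST = {1-5(w=3) 3-8(w=2)}
step 3: add edge 4-8 (w=4); MST = {1-5(w=3) 3-8(w=2) 4-8(w=4)}
step 4: add edge 2-4 (w=6); MST = {1-5(w=3) 2-4(w=6) 3-8(w=2) 4-8(w=4)}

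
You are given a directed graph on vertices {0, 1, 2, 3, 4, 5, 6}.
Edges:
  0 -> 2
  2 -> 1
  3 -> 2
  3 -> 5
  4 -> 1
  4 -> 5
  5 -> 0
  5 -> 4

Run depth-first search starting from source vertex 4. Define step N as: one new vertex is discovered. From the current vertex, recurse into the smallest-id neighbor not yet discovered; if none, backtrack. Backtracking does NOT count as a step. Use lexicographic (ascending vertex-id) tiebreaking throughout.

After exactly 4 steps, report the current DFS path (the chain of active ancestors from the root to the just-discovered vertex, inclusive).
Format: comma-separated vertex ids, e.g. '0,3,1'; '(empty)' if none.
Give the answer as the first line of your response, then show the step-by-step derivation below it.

4,5,0

step 1: discover 4; path=4; order=4
step 2: discover 1; path=4>1; order=4,1
step 3: discover 5; path=4>5; order=4,1,5
step 4: discover 0; path=4>5>0; order=4,1,5,0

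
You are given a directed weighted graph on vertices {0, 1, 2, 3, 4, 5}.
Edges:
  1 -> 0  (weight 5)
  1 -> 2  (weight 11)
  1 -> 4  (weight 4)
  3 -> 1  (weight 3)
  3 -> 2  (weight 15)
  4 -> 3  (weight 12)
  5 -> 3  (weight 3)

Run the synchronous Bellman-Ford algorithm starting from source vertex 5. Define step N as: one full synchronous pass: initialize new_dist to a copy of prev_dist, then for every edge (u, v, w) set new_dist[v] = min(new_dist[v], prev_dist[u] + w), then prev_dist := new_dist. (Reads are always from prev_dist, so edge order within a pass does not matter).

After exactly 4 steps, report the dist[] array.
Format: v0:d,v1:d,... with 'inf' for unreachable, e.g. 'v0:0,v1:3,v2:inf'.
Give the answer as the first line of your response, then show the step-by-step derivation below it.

v0:11,v1:6,v2:17,v3:3,v4:10,v5:0

step 1: dist = v0:inf,v1:inf,v2:inf,v3:3,v4:inf,v5:0
step 2: dist = v0:inf,v1:6,v2:18,v3:3,v4:inf,v5:0
step 3: dist = v0:11,v1:6,v2:17,v3:3,v4:10,v5:0
step 4: dist = v0:11,v1:6,v2:17,v3:3,v4:10,v5:0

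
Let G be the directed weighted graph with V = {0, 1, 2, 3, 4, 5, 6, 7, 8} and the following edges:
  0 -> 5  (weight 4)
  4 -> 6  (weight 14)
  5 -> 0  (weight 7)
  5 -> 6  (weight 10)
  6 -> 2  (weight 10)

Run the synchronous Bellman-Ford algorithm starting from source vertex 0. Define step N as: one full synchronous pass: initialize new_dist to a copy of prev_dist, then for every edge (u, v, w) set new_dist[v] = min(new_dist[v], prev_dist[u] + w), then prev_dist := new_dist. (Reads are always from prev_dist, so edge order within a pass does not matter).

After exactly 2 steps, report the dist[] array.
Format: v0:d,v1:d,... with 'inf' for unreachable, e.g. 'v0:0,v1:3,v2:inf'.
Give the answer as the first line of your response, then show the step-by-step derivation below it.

v0:0,v1:inf,v2:inf,v3:inf,v4:inf,v5:4,v6:14,v7:inf,v8:inf

step 1: dist = v0:0,v1:inf,v2:inf,v3:inf,v4:inf,v5:4,v6:inf,v7:inf,v8:inf
step 2: dist = v0:0,v1:inf,v2:inf,v3:inf,v4:inf,v5:4,v6:14,v7:inf,v8:inf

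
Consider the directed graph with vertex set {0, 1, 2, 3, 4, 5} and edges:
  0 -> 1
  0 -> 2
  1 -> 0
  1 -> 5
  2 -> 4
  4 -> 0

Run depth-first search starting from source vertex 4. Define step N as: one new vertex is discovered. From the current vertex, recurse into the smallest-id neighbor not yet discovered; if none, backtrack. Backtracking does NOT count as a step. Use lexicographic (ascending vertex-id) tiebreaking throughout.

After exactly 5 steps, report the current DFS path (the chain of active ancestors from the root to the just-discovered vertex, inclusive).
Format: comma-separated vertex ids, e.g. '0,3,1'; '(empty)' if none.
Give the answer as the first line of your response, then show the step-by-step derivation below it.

4,0,2

step 1: discover 4; path=4; order=4
step 2: discover 0; path=4>0; order=4,0
step 3: discover 1; path=4>0>1; order=4,0,1
step 4: discover 5; path=4>0>1>5; order=4,0,1,5
step 5: discover 2; path=4>0>2; order=4,0,1,5,2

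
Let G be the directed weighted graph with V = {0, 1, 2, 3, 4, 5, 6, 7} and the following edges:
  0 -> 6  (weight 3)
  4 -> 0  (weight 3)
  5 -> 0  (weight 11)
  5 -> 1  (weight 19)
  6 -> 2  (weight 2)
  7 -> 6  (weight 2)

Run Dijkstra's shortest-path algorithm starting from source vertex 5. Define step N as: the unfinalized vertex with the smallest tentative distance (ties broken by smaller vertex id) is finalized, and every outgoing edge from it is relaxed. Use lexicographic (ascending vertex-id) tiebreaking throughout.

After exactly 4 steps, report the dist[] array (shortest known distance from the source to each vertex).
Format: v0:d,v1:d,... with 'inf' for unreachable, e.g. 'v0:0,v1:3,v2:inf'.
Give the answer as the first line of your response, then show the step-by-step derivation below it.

v0:11,v1:19,v2:16,v3:inf,v4:inf,v5:0,v6:14,v7:inf

step 1: dist = v0:11,v1:19,v2:inf,v3:inf,v4:inf,v5:0,v6:inf,v7:inf
step 2: dist = v0:11,v1:19,v2:inf,v3:inf,v4:inf,v5:0,v6:14,v7:inf
step 3: dist = v0:11,v1:19,v2:16,v3:inf,v4:inf,v5:0,v6:14,v7:inf
step 4: dist = v0:11,v1:19,v2:16,v3:inf,v4:inf,v5:0,v6:14,v7:inf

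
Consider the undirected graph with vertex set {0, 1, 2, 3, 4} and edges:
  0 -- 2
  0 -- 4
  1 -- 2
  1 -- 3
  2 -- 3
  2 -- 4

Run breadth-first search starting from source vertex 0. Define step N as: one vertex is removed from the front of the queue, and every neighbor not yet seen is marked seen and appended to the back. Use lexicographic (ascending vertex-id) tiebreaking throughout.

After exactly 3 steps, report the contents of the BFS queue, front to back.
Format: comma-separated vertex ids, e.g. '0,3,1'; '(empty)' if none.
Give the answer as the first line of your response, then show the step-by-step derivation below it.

1,3

step 1: dequeue 0; queue=[2,4]; order=0
step 2: dequeue 2; queue=[4,1,3]; order=0,2
step 3: dequeue 4; queue=[1,3]; order=0,2,4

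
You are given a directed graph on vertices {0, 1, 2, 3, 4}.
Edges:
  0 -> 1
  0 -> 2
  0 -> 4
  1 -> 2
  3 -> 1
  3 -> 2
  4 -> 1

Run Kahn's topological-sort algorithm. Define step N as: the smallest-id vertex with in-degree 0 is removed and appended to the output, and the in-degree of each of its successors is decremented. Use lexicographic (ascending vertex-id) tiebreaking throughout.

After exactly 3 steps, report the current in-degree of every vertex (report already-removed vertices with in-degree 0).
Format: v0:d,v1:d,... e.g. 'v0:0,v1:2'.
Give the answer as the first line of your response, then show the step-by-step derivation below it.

v0:0,v1:0,v2:1,v3:0,v4:0

step 1: output 0; order=[0]; indeg=(0,2,2,0,0)
step 2: output 3; order=[0,3]; indeg=(0,1,1,0,0)
step 3: output 4; order=[0,3,4]; indeg=(0,0,1,0,0)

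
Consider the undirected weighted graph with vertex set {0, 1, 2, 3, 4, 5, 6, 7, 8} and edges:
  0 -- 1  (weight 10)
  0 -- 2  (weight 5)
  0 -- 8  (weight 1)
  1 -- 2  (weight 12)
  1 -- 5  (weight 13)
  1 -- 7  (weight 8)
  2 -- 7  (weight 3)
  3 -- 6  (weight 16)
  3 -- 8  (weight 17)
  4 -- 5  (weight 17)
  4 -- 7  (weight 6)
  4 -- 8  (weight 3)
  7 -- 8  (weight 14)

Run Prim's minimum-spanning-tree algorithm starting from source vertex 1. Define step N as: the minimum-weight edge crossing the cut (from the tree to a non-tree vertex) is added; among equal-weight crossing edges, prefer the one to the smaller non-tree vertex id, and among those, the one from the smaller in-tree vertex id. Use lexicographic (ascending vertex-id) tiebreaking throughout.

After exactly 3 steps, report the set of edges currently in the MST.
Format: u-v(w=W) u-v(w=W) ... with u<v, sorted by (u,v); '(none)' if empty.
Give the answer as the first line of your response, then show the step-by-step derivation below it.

0-2(w=5) 1-7(w=8) 2-7(w=3)

step 1: add edge 1-7 (w=8); MST = {1-7(w=8)}
step 2: add edge 2-7 (w=3); MST = {1-7(w=8) 2-7(w=3)}
step 3: add edge 0-2 (w=5); MST = {0-2(w=5) 1-7(w=8) 2-7(w=3)}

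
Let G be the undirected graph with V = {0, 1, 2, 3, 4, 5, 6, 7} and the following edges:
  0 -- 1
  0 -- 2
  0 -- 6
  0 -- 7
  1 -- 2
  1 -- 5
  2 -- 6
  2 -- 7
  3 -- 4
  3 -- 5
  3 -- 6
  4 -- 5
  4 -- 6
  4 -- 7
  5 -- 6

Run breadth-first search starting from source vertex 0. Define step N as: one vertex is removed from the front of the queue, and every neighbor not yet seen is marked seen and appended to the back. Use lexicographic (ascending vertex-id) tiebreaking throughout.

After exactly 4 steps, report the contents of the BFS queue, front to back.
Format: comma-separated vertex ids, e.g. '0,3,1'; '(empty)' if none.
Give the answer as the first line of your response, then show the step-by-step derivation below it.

7,5,3,4

step 1: dequeue 0; queue=[1,2,6,7]; order=0
step 2: dequeue 1; queue=[2,6,7,5]; order=0,1
step 3: dequeue 2; queue=[6,7,5]; order=0,1,2
step 4: dequeue 6; queue=[7,5,3,4]; order=0,1,2,6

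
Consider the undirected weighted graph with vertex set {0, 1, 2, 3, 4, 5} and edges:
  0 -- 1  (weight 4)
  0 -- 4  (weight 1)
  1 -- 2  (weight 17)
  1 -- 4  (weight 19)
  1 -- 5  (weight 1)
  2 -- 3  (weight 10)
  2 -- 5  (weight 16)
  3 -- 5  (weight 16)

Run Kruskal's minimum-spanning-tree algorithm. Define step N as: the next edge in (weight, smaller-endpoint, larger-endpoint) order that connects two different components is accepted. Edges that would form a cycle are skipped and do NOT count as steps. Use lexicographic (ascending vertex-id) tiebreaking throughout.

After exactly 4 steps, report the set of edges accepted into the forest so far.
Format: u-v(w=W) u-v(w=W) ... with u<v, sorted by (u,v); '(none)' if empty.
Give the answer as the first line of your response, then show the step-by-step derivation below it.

0-1(w=4) 0-4(w=1) 1-5(w=1) 2-3(w=10)

step 1: add edge 0-4 (w=1); MST = {0-4(w=1)}
step 2: add edge 1-5 (w=1); MST = {0-4(w=1) 1-5(w=1)}
step 3: add edge 0-1 (w=4); MST = {0-1(w=4) 0-4(w=1) 1-5(w=1)}
step 4: add edge 2-3 (w=10); MST = {0-1(w=4) 0-4(w=1) 1-5(w=1) 2-3(w=10)}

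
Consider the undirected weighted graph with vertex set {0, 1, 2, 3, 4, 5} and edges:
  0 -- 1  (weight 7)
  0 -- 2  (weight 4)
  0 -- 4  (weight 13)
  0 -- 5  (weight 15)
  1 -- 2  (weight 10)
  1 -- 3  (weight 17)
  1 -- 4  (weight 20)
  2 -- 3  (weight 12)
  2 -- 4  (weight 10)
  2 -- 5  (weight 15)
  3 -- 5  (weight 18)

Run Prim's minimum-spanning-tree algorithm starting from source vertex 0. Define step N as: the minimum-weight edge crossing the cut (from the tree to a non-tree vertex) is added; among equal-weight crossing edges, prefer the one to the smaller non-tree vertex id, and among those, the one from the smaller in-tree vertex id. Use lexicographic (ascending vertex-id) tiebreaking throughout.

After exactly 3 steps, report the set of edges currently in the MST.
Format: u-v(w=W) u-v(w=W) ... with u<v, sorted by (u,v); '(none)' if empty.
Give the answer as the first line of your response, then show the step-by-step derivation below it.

0-1(w=7) 0-2(w=4) 2-4(w=10)

step 1: add edge 0-2 (w=4); MST = {0-2(w=4)}
step 2: add edge 0-1 (w=7); MST = {0-1(w=7) 0-2(w=4)}
step 3: add edge 2-4 (w=10); MST = {0-1(w=7) 0-2(w=4) 2-4(w=10)}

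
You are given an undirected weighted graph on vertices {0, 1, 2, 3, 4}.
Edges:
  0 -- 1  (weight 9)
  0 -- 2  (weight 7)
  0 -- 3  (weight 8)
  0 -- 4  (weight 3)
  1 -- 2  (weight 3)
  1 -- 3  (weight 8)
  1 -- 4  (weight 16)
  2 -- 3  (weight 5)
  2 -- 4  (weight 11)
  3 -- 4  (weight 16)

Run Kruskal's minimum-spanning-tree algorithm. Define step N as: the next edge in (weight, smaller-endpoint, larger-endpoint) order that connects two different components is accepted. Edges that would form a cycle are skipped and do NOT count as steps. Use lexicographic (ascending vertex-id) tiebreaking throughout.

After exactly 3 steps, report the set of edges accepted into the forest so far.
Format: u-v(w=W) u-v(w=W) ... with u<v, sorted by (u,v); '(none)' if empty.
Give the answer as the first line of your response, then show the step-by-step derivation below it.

0-4(w=3) 1-2(w=3) 2-3(w=5)

step 1: add edge 0-4 (w=3); MST = {0-4(w=3)}
step 2: add edge 1-2 (w=3); MST = {0-4(w=3) 1-2(w=3)}
step 3: add edge 2-3 (w=5); MST = {0-4(w=3) 1-2(w=3) 2-3(w=5)}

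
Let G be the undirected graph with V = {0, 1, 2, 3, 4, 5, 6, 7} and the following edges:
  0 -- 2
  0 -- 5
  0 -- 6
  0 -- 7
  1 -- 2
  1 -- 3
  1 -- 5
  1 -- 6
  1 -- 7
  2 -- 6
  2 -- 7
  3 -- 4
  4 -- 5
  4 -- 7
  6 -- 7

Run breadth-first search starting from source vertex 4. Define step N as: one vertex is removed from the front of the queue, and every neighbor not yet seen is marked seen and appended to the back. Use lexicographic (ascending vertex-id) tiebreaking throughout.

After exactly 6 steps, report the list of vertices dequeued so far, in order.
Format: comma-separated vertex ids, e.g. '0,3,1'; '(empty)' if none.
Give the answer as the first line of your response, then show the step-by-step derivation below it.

4,3,5,7,1,0

step 1: dequeue 4; queue=[3,5,7]; order=4
step 2: dequeue 3; queue=[5,7,1]; order=4,3
step 3: dequeue 5; queue=[7,1,0]; order=4,3,5
step 4: dequeue 7; queue=[1,0,2,6]; order=4,3,5,7
step 5: dequeue 1; queue=[0,2,6]; order=4,3,5,7,1
step 6: dequeue 0; queue=[2,6]; order=4,3,5,7,1,0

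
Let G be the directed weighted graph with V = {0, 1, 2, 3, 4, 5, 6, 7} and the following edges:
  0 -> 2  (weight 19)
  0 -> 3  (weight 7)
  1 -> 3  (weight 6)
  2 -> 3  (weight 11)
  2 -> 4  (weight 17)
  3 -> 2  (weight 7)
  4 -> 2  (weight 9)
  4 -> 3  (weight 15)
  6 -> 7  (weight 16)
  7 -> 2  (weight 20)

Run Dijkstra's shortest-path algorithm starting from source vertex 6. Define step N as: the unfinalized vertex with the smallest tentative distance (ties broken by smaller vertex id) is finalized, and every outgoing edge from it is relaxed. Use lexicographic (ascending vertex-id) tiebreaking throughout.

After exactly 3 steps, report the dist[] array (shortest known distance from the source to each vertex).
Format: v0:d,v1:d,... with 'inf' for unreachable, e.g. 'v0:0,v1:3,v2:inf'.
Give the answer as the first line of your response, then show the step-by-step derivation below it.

v0:inf,v1:inf,v2:36,v3:47,v4:53,v5:inf,v6:0,v7:16

step 1: dist = v0:inf,v1:inf,v2:inf,v3:inf,v4:inf,v5:inf,v6:0,v7:16
step 2: dist = v0:inf,v1:inf,v2:36,v3:inf,v4:inf,v5:inf,v6:0,v7:16
step 3: dist = v0:inf,v1:inf,v2:36,v3:47,v4:53,v5:inf,v6:0,v7:16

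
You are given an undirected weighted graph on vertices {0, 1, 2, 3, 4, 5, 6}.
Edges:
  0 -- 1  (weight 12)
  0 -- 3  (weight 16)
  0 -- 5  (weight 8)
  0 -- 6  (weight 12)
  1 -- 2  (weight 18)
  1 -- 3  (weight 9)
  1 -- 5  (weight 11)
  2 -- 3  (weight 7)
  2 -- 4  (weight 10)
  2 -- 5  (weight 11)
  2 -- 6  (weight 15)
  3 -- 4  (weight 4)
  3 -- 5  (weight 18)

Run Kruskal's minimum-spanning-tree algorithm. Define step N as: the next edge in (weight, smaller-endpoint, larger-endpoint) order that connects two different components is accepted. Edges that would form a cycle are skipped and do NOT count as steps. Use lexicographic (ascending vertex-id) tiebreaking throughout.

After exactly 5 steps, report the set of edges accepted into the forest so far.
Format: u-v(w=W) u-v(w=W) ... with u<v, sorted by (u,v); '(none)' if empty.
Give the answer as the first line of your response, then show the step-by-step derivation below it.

0-5(w=8) 1-3(w=9) 1-5(w=11) 2-3(w=7) 3-4(w=4)

step 1: add edge 3-4 (w=4); MST = {3-4(w=4)}
step 2: add edge 2-3 (w=7); MST = {2-3(w=7) 3-4(w=4)}
step 3: add edge 0-5 (w=8); MST = {0-5(w=8) 2-3(w=7) 3-4(w=4)}
step 4: add edge 1-3 (w=9); MST = {0-5(w=8) 1-3(w=9) 2-3(w=7) 3-4(w=4)}
step 5: add edge 1-5 (w=11); MST = {0-5(w=8) 1-3(w=9) 1-5(w=11) 2-3(w=7) 3-4(w=4)}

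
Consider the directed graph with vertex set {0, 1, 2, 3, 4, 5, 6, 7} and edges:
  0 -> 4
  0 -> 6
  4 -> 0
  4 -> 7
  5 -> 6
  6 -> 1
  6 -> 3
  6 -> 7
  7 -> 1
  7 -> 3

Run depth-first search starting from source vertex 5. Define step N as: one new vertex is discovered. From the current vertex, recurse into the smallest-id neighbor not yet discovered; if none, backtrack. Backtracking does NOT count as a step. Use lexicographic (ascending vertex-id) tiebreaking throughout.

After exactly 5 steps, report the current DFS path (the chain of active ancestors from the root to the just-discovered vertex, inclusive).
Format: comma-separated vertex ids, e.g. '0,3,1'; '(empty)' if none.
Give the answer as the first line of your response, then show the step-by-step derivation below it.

5,6,7

step 1: discover 5; path=5; order=5
step 2: discover 6; path=5>6; order=5,6
step 3: discover 1; path=5>6>1; order=5,6,1
step 4: discover 3; path=5>6>3; order=5,6,1,3
step 5: discover 7; path=5>6>7; order=5,6,1,3,7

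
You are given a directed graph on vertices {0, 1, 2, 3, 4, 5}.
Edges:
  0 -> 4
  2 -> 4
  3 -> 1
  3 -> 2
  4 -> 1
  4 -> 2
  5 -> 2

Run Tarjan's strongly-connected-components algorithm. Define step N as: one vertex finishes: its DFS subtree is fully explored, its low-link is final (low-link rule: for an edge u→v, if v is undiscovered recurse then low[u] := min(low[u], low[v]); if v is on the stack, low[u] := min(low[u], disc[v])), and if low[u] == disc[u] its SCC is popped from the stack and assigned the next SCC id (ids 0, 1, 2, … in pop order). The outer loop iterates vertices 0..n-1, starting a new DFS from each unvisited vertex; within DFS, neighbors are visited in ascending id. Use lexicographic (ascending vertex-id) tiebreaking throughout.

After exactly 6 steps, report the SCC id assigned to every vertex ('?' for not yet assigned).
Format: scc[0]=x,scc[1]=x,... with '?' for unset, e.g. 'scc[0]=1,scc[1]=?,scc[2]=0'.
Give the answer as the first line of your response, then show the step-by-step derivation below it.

scc[0]=2,scc[1]=0,scc[2]=1,scc[3]=3,scc[4]=1,scc[5]=4

step 1: low=(low[0]=0,low[1]=2,low[2]=?,low[3]=?,low[4]=1,low[5]=?); scc=(scc[0]=?,scc[1]=0,scc[2]=?,scc[3]=?,scc[4]=?,scc[5]=?)
step 2: low=(low[0]=0,low[1]=2,low[2]=1,low[3]=?,low[4]=1,low[5]=?); scc=(scc[0]=?,scc[1]=0,scc[2]=?,scc[3]=?,scc[4]=?,scc[5]=?)
step 3: low=(low[0]=0,low[1]=2,low[2]=1,low[3]=?,low[4]=1,low[5]=?); scc=(scc[0]=?,scc[1]=0,scc[2]=1,scc[3]=?,scc[4]=1,scc[5]=?)
step 4: low=(low[0]=0,low[1]=2,low[2]=1,low[3]=?,low[4]=1,low[5]=?); scc=(scc[0]=2,scc[1]=0,scc[2]=1,scc[3]=?,scc[4]=1,scc[5]=?)
step 5: low=(low[0]=0,low[1]=2,low[2]=1,low[3]=4,low[4]=1,low[5]=?); scc=(scc[0]=2,scc[1]=0,scc[2]=1,scc[3]=3,scc[4]=1,scc[5]=?)
step 6: low=(low[0]=0,low[1]=2,low[2]=1,low[3]=4,low[4]=1,low[5]=5); scc=(scc[0]=2,scc[1]=0,scc[2]=1,scc[3]=3,scc[4]=1,scc[5]=4)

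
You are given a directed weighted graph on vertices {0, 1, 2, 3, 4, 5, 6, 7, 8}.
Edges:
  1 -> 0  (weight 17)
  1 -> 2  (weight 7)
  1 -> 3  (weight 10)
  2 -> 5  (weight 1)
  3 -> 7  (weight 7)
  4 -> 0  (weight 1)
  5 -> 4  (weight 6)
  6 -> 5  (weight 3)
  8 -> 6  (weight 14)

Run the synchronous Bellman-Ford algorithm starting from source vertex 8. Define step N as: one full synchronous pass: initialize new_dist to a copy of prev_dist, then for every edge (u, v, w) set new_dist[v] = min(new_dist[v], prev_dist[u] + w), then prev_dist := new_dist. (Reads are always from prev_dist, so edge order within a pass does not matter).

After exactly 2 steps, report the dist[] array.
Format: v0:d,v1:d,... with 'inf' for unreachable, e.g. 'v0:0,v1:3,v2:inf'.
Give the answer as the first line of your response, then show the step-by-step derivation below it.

v0:inf,v1:inf,v2:inf,v3:inf,v4:inf,v5:17,v6:14,v7:inf,v8:0

step 1: dist = v0:inf,v1:inf,v2:inf,v3:inf,v4:inf,v5:inf,v6:14,v7:inf,v8:0
step 2: dist = v0:inf,v1:inf,v2:inf,v3:inf,v4:inf,v5:17,v6:14,v7:inf,v8:0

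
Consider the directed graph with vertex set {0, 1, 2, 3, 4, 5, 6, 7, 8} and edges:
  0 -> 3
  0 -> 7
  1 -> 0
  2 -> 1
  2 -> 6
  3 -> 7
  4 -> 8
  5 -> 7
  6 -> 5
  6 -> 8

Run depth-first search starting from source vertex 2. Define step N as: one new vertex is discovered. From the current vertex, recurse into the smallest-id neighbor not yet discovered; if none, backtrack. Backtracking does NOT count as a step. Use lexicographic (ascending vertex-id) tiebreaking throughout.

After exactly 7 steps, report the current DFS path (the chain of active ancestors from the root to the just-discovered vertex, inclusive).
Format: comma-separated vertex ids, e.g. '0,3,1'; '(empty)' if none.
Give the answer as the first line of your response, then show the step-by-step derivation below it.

2,6,5

step 1: discover 2; path=2; order=2
step 2: discover 1; path=2>1; order=2,1
step 3: discover 0; path=2>1>0; order=2,1,0
step 4: discover 3; path=2>1>0>3; order=2,1,0,3
step 5: discover 7; path=2>1>0>3>7; order=2,1,0,3,7
step 6: discover 6; path=2>6; order=2,1,0,3,7,6
step 7: discover 5; path=2>6>5; order=2,1,0,3,7,6,5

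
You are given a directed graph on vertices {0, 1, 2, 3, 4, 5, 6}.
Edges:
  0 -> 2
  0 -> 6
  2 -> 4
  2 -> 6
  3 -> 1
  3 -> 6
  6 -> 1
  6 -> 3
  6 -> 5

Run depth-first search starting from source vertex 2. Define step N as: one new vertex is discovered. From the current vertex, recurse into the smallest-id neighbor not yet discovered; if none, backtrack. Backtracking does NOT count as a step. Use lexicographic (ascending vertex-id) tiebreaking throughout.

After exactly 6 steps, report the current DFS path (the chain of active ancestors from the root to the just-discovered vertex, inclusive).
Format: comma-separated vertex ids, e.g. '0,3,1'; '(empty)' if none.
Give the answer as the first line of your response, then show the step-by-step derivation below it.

2,6,5

step 1: discover 2; path=2; order=2
step 2: discover 4; path=2>4; order=2,4
step 3: discover 6; path=2>6; order=2,4,6
step 4: discover 1; path=2>6>1; order=2,4,6,1
step 5: discover 3; path=2>6>3; order=2,4,6,1,3
step 6: discover 5; path=2>6>5; order=2,4,6,1,3,5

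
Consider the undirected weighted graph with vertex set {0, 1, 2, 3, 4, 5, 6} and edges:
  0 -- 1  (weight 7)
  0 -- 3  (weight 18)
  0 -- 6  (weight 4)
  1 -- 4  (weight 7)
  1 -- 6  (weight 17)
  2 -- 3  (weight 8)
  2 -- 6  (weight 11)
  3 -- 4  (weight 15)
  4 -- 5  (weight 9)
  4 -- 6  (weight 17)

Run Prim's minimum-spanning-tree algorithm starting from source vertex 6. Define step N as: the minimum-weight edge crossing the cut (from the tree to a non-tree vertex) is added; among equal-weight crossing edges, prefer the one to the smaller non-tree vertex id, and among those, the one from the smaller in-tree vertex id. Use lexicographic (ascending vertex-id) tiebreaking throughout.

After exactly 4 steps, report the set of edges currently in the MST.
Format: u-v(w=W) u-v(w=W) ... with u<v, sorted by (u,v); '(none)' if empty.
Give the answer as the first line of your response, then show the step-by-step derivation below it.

0-1(w=7) 0-6(w=4) 1-4(w=7) 4-5(w=9)

step 1: add edge 0-6 (w=4); MST = {0-6(w=4)}
step 2: add edge 0-1 (w=7); MST = {0-1(w=7) 0-6(w=4)}
step 3: add edge 1-4 (w=7); MST = {0-1(w=7) 0-6(w=4) 1-4(w=7)}
step 4: add edge 4-5 (w=9); MST = {0-1(w=7) 0-6(w=4) 1-4(w=7) 4-5(w=9)}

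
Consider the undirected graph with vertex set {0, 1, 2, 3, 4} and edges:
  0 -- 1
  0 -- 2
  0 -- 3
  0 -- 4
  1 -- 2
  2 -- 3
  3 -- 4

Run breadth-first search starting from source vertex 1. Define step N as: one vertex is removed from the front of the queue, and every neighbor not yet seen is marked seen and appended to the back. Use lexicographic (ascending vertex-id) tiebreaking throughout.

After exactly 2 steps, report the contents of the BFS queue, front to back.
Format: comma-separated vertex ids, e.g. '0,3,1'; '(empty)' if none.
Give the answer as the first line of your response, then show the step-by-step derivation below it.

2,3,4

step 1: dequeue 1; queue=[0,2]; order=1
step 2: dequeue 0; queue=[2,3,4]; order=1,0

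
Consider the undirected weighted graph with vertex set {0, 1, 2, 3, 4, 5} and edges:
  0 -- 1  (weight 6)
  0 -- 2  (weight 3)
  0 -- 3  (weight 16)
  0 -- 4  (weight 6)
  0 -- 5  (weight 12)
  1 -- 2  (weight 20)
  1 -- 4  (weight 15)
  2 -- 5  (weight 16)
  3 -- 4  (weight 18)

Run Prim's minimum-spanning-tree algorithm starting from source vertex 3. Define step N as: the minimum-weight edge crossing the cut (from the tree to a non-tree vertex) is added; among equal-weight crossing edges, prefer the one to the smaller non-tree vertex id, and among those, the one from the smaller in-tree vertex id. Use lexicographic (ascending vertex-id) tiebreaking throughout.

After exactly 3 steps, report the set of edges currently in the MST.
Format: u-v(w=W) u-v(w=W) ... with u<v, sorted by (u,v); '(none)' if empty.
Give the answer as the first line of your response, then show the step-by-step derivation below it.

0-1(w=6) 0-2(w=3) 0-3(w=16)

step 1: add edge 0-3 (w=16); MST = {0-3(w=16)}
step 2: add edge 0-2 (w=3); MST = {0-2(w=3) 0-3(w=16)}
step 3: add edge 0-1 (w=6); MST = {0-1(w=6) 0-2(w=3) 0-3(w=16)}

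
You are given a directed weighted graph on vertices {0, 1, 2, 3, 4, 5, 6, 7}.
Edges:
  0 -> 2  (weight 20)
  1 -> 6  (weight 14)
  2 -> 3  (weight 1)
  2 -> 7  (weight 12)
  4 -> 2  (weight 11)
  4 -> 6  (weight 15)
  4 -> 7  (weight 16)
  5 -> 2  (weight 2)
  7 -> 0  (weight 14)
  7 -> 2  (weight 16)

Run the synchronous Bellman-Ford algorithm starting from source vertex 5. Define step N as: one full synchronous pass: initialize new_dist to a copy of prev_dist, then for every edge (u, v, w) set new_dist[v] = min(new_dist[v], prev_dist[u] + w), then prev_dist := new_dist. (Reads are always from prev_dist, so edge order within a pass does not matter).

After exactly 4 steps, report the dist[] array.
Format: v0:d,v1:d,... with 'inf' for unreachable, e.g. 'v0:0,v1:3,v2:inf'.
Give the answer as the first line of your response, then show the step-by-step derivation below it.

v0:28,v1:inf,v2:2,v3:3,v4:inf,v5:0,v6:inf,v7:14

step 1: dist = v0:inf,v1:inf,v2:2,v3:inf,v4:inf,v5:0,v6:inf,v7:inf
step 2: dist = v0:inf,v1:inf,v2:2,v3:3,v4:inf,v5:0,v6:inf,v7:14
step 3: dist = v0:28,v1:inf,v2:2,v3:3,v4:inf,v5:0,v6:inf,v7:14
step 4: dist = v0:28,v1:inf,v2:2,v3:3,v4:inf,v5:0,v6:inf,v7:14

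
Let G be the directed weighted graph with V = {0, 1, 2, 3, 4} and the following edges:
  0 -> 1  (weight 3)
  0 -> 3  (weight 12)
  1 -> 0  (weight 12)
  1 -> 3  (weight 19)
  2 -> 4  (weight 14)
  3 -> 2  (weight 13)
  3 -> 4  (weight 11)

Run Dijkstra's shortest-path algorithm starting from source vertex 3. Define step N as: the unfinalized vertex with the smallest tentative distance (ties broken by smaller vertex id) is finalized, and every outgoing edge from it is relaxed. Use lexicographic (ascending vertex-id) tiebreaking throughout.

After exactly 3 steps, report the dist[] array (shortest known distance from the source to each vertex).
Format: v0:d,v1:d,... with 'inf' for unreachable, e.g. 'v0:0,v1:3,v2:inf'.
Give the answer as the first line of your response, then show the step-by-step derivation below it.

v0:inf,v1:inf,v2:13,v3:0,v4:11

step 1: dist = v0:inf,v1:inf,v2:13,v3:0,v4:11
step 2: dist = v0:inf,v1:inf,v2:13,v3:0,v4:11
step 3: dist = v0:inf,v1:inf,v2:13,v3:0,v4:11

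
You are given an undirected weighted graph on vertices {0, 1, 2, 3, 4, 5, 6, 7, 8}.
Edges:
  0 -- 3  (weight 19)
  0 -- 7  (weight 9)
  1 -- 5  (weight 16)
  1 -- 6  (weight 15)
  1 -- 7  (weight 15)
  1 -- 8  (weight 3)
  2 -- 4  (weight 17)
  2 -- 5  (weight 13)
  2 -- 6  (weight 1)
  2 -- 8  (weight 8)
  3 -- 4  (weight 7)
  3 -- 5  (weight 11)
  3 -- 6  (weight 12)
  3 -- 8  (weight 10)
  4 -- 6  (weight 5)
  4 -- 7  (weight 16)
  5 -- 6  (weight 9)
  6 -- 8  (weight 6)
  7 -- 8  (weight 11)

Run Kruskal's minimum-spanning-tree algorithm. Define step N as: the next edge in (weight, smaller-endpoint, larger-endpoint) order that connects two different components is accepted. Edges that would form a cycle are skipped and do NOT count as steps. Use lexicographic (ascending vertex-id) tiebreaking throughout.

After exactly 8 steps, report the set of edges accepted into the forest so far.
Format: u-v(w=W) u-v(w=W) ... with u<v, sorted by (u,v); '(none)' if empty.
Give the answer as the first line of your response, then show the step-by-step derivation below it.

0-7(w=9) 1-8(w=3) 2-6(w=1) 3-4(w=7) 4-6(w=5) 5-6(w=9) 6-8(w=6) 7-8(w=11)

step 1: add edge 2-6 (w=1); MST = {2-6(w=1)}
step 2: add edge 1-8 (w=3); MST = {1-8(w=3) 2-6(w=1)}
step 3: add edge 4-6 (w=5); MST = {1-8(w=3) 2-6(w=1) 4-6(w=5)}
step 4: add edge 6-8 (w=6); MST = {1-8(w=3) 2-6(w=1) 4-6(w=5) 6-8(w=6)}
step 5: add edge 3-4 (w=7); MST = {1-8(w=3) 2-6(w=1) 3-4(w=7) 4-6(w=5) 6-8(w=6)}
step 6: add edge 0-7 (w=9); MST = {0-7(w=9) 1-8(w=3) 2-6(w=1) 3-4(w=7) 4-6(w=5) 6-8(w=6)}
step 7: add edge 5-6 (w=9); MST = {0-7(w=9) 1-8(w=3) 2-6(w=1) 3-4(w=7) 4-6(w=5) 5-6(w=9) 6-8(w=6)}
step 8: add edge 7-8 (w=11); MST = {0-7(w=9) 1-8(w=3) 2-6(w=1) 3-4(w=7) 4-6(w=5) 5-6(w=9) 6-8(w=6) 7-8(w=11)}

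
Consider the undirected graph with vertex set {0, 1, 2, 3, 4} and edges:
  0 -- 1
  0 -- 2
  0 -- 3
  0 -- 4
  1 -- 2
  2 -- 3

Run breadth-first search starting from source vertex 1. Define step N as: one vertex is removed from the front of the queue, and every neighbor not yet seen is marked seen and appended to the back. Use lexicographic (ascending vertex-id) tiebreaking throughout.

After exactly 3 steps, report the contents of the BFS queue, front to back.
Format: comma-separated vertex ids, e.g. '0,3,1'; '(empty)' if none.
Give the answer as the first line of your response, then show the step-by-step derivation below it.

3,4

step 1: dequeue 1; queue=[0,2]; order=1
step 2: dequeue 0; queue=[2,3,4]; order=1,0
step 3: dequeue 2; queue=[3,4]; order=1,0,2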